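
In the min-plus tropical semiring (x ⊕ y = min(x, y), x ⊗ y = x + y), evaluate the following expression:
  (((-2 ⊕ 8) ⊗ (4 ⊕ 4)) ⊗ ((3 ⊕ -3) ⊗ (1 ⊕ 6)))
(((-2 ⊕ 8) ⊗ (4 ⊕ 4)) ⊗ ((3 ⊕ -3) ⊗ (1 ⊕ 6))) = 0

Expand innermost to outermost. Recall ⊕ takes the minimum of its arguments and ⊗ takes their sum. Working out the expression (((-2 ⊕ 8) ⊗ (4 ⊕ 4)) ⊗ ((3 ⊕ -3) ⊗ (1 ⊕ 6))) gives 0.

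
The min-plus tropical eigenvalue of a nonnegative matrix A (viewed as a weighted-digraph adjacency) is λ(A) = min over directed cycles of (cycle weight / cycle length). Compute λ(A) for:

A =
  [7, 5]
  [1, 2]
λ(A) = 2

Enumerate directed cycles and compute their means (weight / length). Sample:
  cycle 0 → 0: weight = 7, length = 1, mean = 7/1 ≈ 7.000
  cycle 1 → 1: weight = 2, length = 1, mean = 2/1 ≈ 2.000
  cycle 0 → 1 → 0: weight = 6, length = 2, mean = 6/2 ≈ 3.000
  cycle 1 → 0 → 1: weight = 6, length = 2, mean = 6/2 ≈ 3.000
Minimum mean = 2.000, attained e.g. along the cycle 1 → 1 with weight 2 and length 1. So λ(A) = 2/1 = 2.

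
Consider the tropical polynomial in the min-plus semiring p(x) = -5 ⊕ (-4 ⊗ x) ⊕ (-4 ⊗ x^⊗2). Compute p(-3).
p(-3) = -10

A tropical monomial a ⊗ x^⊗i evaluates to a + i · x. Evaluating each term at x = -3:
  Term 0 contributes -5 + 0 · -3 = -5
  Term 1 contributes -4 + 1 · -3 = -7
  Term 2 contributes -4 + 2 · -3 = -10
p(-3) = ⊕ of these = min[-5, -7, -10] = -10.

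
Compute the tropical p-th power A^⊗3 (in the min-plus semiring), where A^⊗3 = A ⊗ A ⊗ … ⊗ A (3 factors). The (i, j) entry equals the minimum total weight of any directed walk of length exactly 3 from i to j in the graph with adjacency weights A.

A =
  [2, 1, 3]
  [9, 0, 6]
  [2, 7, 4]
A^⊗3 =
  [6, 1, 7]
  [8, 0, 6]
  [6, 3, 7]

Each entry (A^⊗3)_ij equals the minimum over all length-3 walks i = v_0 → v_1 → … → v_3 = j of Σ_t A[v_t][v_{t+1}]. For example, for (i, j) = (0, 2) we minimise over 9 possible intermediate vertex sequences; the minimum is 7, attained along the walk 0 → 0 → 0 → 2.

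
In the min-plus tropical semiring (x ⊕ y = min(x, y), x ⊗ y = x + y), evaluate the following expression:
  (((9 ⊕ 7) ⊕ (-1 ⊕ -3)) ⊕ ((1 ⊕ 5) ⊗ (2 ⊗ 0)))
(((9 ⊕ 7) ⊕ (-1 ⊕ -3)) ⊕ ((1 ⊕ 5) ⊗ (2 ⊗ 0))) = -3

Expand innermost to outermost. Recall ⊕ takes the minimum of its arguments and ⊗ takes their sum. Working out the expression (((9 ⊕ 7) ⊕ (-1 ⊕ -3)) ⊕ ((1 ⊕ 5) ⊗ (2 ⊗ 0))) gives -3.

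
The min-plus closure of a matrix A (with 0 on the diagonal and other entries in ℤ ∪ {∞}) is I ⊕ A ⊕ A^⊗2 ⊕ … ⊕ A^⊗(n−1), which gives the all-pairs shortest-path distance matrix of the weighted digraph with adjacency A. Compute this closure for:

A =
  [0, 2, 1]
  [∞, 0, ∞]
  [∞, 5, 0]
Closure =
  [0, 2, 1]
  [∞, 0, ∞]
  [∞, 5, 0]

This is the Floyd-Warshall all-pairs shortest-path computation. For each intermediate vertex k = 0, 1, …, 2, update dist[i][j] ← min(dist[i][j], dist[i][k] + dist[k][j]). The final matrix gives, for each (i, j), the minimum total weight of any directed path from i to j (possibly empty when i = j).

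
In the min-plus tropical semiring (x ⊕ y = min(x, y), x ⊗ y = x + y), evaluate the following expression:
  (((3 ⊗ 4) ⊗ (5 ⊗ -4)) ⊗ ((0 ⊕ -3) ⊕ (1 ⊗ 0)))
(((3 ⊗ 4) ⊗ (5 ⊗ -4)) ⊗ ((0 ⊕ -3) ⊕ (1 ⊗ 0))) = 5

Expand innermost to outermost. Recall ⊕ takes the minimum of its arguments and ⊗ takes their sum. Working out the expression (((3 ⊗ 4) ⊗ (5 ⊗ -4)) ⊗ ((0 ⊕ -3) ⊕ (1 ⊗ 0))) gives 5.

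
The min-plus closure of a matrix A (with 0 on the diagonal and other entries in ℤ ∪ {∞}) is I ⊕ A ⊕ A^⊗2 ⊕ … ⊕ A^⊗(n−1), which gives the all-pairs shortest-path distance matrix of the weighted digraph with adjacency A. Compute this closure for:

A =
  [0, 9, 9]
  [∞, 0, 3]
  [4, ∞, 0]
Closure =
  [0, 9, 9]
  [7, 0, 3]
  [4, 13, 0]

This is the Floyd-Warshall all-pairs shortest-path computation. For each intermediate vertex k = 0, 1, …, 2, update dist[i][j] ← min(dist[i][j], dist[i][k] + dist[k][j]). The final matrix gives, for each (i, j), the minimum total weight of any directed path from i to j (possibly empty when i = j).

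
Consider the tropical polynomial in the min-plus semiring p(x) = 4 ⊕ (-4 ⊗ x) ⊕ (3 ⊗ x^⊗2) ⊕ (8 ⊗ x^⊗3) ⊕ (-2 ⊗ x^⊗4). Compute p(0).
p(0) = -4

A tropical monomial a ⊗ x^⊗i evaluates to a + i · x. Evaluating each term at x = 0:
  Term 0 contributes 4 + 0 · 0 = 4
  Term 1 contributes -4 + 1 · 0 = -4
  Term 2 contributes 3 + 2 · 0 = 3
  Term 3 contributes 8 + 3 · 0 = 8
  Term 4 contributes -2 + 4 · 0 = -2
p(0) = ⊕ of these = min[4, -4, 3, 8, -2] = -4.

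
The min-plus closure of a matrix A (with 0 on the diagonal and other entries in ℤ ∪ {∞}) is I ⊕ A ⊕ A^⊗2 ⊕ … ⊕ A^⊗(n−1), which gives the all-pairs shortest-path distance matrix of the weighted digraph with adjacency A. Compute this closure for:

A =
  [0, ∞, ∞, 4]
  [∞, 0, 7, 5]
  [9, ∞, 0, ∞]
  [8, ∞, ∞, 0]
Closure =
  [0, ∞, ∞, 4]
  [13, 0, 7, 5]
  [9, ∞, 0, 13]
  [8, ∞, ∞, 0]

This is the Floyd-Warshall all-pairs shortest-path computation. For each intermediate vertex k = 0, 1, …, 3, update dist[i][j] ← min(dist[i][j], dist[i][k] + dist[k][j]). The final matrix gives, for each (i, j), the minimum total weight of any directed path from i to j (possibly empty when i = j).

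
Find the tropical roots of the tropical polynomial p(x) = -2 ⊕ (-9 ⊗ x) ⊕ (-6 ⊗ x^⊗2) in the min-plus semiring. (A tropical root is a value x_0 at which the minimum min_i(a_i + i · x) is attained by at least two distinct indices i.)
Roots: {-3, 7}

Each tropical root is a break point of the lower envelope of the lines y = a_i + i · x (there are 3 lines, with slopes 0, 1, ..., 2). Only the lines that attain the minimum somewhere contribute to roots; other lines are dominated. Here the surviving (envelope) indices are i = 2, i = 1, i = 0.
Intersections between consecutive envelope lines give the roots: for adjacent envelope indices i < j the intersection is x = (a_i − a_j) / (j − i). Reading off the sorted break points: {-3, 7}.
Verification: at each break x_0, at least two indices attain the minimum of min_i(a_i + i · x_0).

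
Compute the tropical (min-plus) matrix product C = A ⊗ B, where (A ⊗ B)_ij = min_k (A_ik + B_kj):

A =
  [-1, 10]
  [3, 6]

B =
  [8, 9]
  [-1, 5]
A ⊗ B =
  [7, 8]
  [5, 11]

Apply the min-plus product entry-by-entry:
  C[0][0] = min over k of (A[0][0] + B[0][0] = -1 + 8 = 7, A[0][1] + B[1][0] = 10 + -1 = 9) = 7 (attained at k = 0)
  C[0][1] = min over k of (A[0][0] + B[0][1] = -1 + 9 = 8, A[0][1] + B[1][1] = 10 + 5 = 15) = 8 (attained at k = 0)
  C[1][0] = min over k of (A[1][0] + B[0][0] = 3 + 8 = 11, A[1][1] + B[1][0] = 6 + -1 = 5) = 5 (attained at k = 1)
  C[1][1] = min over k of (A[1][0] + B[0][1] = 3 + 9 = 12, A[1][1] + B[1][1] = 6 + 5 = 11) = 11 (attained at k = 1)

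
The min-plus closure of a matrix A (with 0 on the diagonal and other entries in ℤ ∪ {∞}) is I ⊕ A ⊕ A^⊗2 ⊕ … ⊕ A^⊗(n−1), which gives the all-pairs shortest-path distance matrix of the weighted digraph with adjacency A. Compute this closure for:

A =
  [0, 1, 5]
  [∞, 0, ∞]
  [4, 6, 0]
Closure =
  [0, 1, 5]
  [∞, 0, ∞]
  [4, 5, 0]

This is the Floyd-Warshall all-pairs shortest-path computation. For each intermediate vertex k = 0, 1, …, 2, update dist[i][j] ← min(dist[i][j], dist[i][k] + dist[k][j]). The final matrix gives, for each (i, j), the minimum total weight of any directed path from i to j (possibly empty when i = j).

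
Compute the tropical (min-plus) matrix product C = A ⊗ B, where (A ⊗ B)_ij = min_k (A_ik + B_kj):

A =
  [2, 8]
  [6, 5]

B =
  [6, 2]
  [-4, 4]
A ⊗ B =
  [4, 4]
  [1, 8]

Apply the min-plus product entry-by-entry:
  C[0][0] = min over k of (A[0][0] + B[0][0] = 2 + 6 = 8, A[0][1] + B[1][0] = 8 + -4 = 4) = 4 (attained at k = 1)
  C[0][1] = min over k of (A[0][0] + B[0][1] = 2 + 2 = 4, A[0][1] + B[1][1] = 8 + 4 = 12) = 4 (attained at k = 0)
  C[1][0] = min over k of (A[1][0] + B[0][0] = 6 + 6 = 12, A[1][1] + B[1][0] = 5 + -4 = 1) = 1 (attained at k = 1)
  C[1][1] = min over k of (A[1][0] + B[0][1] = 6 + 2 = 8, A[1][1] + B[1][1] = 5 + 4 = 9) = 8 (attained at k = 0)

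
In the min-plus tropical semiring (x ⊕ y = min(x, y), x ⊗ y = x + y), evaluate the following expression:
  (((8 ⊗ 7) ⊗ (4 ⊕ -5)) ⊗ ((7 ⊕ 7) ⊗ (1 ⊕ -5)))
(((8 ⊗ 7) ⊗ (4 ⊕ -5)) ⊗ ((7 ⊕ 7) ⊗ (1 ⊕ -5))) = 12

Expand innermost to outermost. Recall ⊕ takes the minimum of its arguments and ⊗ takes their sum. Working out the expression (((8 ⊗ 7) ⊗ (4 ⊕ -5)) ⊗ ((7 ⊕ 7) ⊗ (1 ⊕ -5))) gives 12.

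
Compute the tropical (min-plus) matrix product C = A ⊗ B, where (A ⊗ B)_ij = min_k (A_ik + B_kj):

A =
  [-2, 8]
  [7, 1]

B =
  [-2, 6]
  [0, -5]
A ⊗ B =
  [-4, 3]
  [1, -4]

Apply the min-plus product entry-by-entry:
  C[0][0] = min over k of (A[0][0] + B[0][0] = -2 + -2 = -4, A[0][1] + B[1][0] = 8 + 0 = 8) = -4 (attained at k = 0)
  C[0][1] = min over k of (A[0][0] + B[0][1] = -2 + 6 = 4, A[0][1] + B[1][1] = 8 + -5 = 3) = 3 (attained at k = 1)
  C[1][0] = min over k of (A[1][0] + B[0][0] = 7 + -2 = 5, A[1][1] + B[1][0] = 1 + 0 = 1) = 1 (attained at k = 1)
  C[1][1] = min over k of (A[1][0] + B[0][1] = 7 + 6 = 13, A[1][1] + B[1][1] = 1 + -5 = -4) = -4 (attained at k = 1)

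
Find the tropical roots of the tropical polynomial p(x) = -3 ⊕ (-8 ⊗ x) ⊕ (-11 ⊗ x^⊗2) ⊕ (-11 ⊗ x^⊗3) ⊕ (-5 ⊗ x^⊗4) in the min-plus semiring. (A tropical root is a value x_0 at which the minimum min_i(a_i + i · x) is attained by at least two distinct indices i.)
Roots: {-6, 0, 3, 5}

Each tropical root is a break point of the lower envelope of the lines y = a_i + i · x (there are 5 lines, with slopes 0, 1, ..., 4). Only the lines that attain the minimum somewhere contribute to roots; other lines are dominated. Here the surviving (envelope) indices are i = 4, i = 3, i = 2, i = 1, i = 0.
Intersections between consecutive envelope lines give the roots: for adjacent envelope indices i < j the intersection is x = (a_i − a_j) / (j − i). Reading off the sorted break points: {-6, 0, 3, 5}.
Verification: at each break x_0, at least two indices attain the minimum of min_i(a_i + i · x_0).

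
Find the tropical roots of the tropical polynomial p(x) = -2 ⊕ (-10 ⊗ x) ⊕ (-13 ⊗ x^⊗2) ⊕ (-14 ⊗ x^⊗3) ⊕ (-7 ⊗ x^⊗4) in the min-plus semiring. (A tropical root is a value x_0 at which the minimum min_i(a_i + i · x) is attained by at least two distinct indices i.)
Roots: {-7, 1, 3, 8}

Each tropical root is a break point of the lower envelope of the lines y = a_i + i · x (there are 5 lines, with slopes 0, 1, ..., 4). Only the lines that attain the minimum somewhere contribute to roots; other lines are dominated. Here the surviving (envelope) indices are i = 4, i = 3, i = 2, i = 1, i = 0.
Intersections between consecutive envelope lines give the roots: for adjacent envelope indices i < j the intersection is x = (a_i − a_j) / (j − i). Reading off the sorted break points: {-7, 1, 3, 8}.
Verification: at each break x_0, at least two indices attain the minimum of min_i(a_i + i · x_0).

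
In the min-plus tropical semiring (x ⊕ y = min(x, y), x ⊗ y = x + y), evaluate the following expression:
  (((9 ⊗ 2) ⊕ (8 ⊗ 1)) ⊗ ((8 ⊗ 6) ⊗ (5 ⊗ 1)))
(((9 ⊗ 2) ⊕ (8 ⊗ 1)) ⊗ ((8 ⊗ 6) ⊗ (5 ⊗ 1))) = 29

Expand innermost to outermost. Recall ⊕ takes the minimum of its arguments and ⊗ takes their sum. Working out the expression (((9 ⊗ 2) ⊕ (8 ⊗ 1)) ⊗ ((8 ⊗ 6) ⊗ (5 ⊗ 1))) gives 29.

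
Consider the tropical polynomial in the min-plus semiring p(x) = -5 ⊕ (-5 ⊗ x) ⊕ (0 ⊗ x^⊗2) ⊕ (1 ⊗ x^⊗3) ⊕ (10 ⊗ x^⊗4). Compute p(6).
p(6) = -5

A tropical monomial a ⊗ x^⊗i evaluates to a + i · x. Evaluating each term at x = 6:
  Term 0 contributes -5 + 0 · 6 = -5
  Term 1 contributes -5 + 1 · 6 = 1
  Term 2 contributes 0 + 2 · 6 = 12
  Term 3 contributes 1 + 3 · 6 = 19
  Term 4 contributes 10 + 4 · 6 = 34
p(6) = ⊕ of these = min[-5, 1, 12, 19, 34] = -5.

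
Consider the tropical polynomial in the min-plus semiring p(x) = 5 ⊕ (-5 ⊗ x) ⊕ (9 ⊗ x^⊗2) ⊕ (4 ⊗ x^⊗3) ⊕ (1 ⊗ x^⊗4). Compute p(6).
p(6) = 1

A tropical monomial a ⊗ x^⊗i evaluates to a + i · x. Evaluating each term at x = 6:
  Term 0 contributes 5 + 0 · 6 = 5
  Term 1 contributes -5 + 1 · 6 = 1
  Term 2 contributes 9 + 2 · 6 = 21
  Term 3 contributes 4 + 3 · 6 = 22
  Term 4 contributes 1 + 4 · 6 = 25
p(6) = ⊕ of these = min[5, 1, 21, 22, 25] = 1.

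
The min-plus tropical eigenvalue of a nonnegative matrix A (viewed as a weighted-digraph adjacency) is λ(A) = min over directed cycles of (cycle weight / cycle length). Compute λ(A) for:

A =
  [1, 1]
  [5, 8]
λ(A) = 1

Enumerate directed cycles and compute their means (weight / length). Sample:
  cycle 0 → 0: weight = 1, length = 1, mean = 1/1 ≈ 1.000
  cycle 1 → 1: weight = 8, length = 1, mean = 8/1 ≈ 8.000
  cycle 0 → 1 → 0: weight = 6, length = 2, mean = 6/2 ≈ 3.000
  cycle 1 → 0 → 1: weight = 6, length = 2, mean = 6/2 ≈ 3.000
Minimum mean = 1.000, attained e.g. along the cycle 0 → 0 with weight 1 and length 1. So λ(A) = 1/1 = 1.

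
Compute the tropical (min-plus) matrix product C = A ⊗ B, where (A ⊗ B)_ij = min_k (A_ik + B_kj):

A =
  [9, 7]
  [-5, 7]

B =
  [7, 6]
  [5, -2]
A ⊗ B =
  [12, 5]
  [2, 1]

Apply the min-plus product entry-by-entry:
  C[0][0] = min over k of (A[0][0] + B[0][0] = 9 + 7 = 16, A[0][1] + B[1][0] = 7 + 5 = 12) = 12 (attained at k = 1)
  C[0][1] = min over k of (A[0][0] + B[0][1] = 9 + 6 = 15, A[0][1] + B[1][1] = 7 + -2 = 5) = 5 (attained at k = 1)
  C[1][0] = min over k of (A[1][0] + B[0][0] = -5 + 7 = 2, A[1][1] + B[1][0] = 7 + 5 = 12) = 2 (attained at k = 0)
  C[1][1] = min over k of (A[1][0] + B[0][1] = -5 + 6 = 1, A[1][1] + B[1][1] = 7 + -2 = 5) = 1 (attained at k = 0)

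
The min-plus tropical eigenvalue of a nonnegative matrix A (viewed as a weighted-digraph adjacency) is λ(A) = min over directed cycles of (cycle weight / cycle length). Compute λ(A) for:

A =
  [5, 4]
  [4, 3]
λ(A) = 3

Enumerate directed cycles and compute their means (weight / length). Sample:
  cycle 0 → 0: weight = 5, length = 1, mean = 5/1 ≈ 5.000
  cycle 1 → 1: weight = 3, length = 1, mean = 3/1 ≈ 3.000
  cycle 0 → 1 → 0: weight = 8, length = 2, mean = 8/2 ≈ 4.000
  cycle 1 → 0 → 1: weight = 8, length = 2, mean = 8/2 ≈ 4.000
Minimum mean = 3.000, attained e.g. along the cycle 1 → 1 with weight 3 and length 1. So λ(A) = 3/1 = 3.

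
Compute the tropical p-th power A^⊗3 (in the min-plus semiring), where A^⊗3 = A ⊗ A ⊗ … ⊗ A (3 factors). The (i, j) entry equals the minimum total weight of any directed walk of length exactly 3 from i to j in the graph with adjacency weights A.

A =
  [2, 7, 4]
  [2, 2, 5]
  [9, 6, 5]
A^⊗3 =
  [6, 11, 8]
  [6, 6, 8]
  [10, 10, 12]

Each entry (A^⊗3)_ij equals the minimum over all length-3 walks i = v_0 → v_1 → … → v_3 = j of Σ_t A[v_t][v_{t+1}]. For example, for (i, j) = (0, 2) we minimise over 9 possible intermediate vertex sequences; the minimum is 8, attained along the walk 0 → 0 → 0 → 2.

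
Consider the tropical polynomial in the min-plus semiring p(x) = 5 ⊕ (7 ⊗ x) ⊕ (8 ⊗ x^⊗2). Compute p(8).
p(8) = 5

A tropical monomial a ⊗ x^⊗i evaluates to a + i · x. Evaluating each term at x = 8:
  Term 0 contributes 5 + 0 · 8 = 5
  Term 1 contributes 7 + 1 · 8 = 15
  Term 2 contributes 8 + 2 · 8 = 24
p(8) = ⊕ of these = min[5, 15, 24] = 5.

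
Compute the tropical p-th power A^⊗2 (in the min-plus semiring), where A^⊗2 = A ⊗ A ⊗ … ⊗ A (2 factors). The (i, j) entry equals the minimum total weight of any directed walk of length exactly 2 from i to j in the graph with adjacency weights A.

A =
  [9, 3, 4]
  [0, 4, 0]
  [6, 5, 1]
A^⊗2 =
  [3, 7, 3]
  [4, 3, 1]
  [5, 6, 2]

Each entry (A^⊗2)_ij equals the minimum over all length-2 walks i = v_0 → v_1 → … → v_2 = j of Σ_t A[v_t][v_{t+1}]. For example, for (i, j) = (0, 2) we minimise over 3 possible intermediate vertex sequences; the minimum is 3, attained along the walk 0 → 1 → 2.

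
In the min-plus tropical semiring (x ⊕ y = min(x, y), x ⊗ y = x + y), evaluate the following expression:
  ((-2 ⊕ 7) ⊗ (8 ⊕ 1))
((-2 ⊕ 7) ⊗ (8 ⊕ 1)) = -1

Expand innermost to outermost. Recall ⊕ takes the minimum of its arguments and ⊗ takes their sum. Working out the expression ((-2 ⊕ 7) ⊗ (8 ⊕ 1)) gives -1.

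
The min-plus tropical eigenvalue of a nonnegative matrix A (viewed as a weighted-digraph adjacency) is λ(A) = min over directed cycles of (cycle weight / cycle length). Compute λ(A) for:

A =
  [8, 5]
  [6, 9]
λ(A) = 11/2

Enumerate directed cycles and compute their means (weight / length). Sample:
  cycle 0 → 0: weight = 8, length = 1, mean = 8/1 ≈ 8.000
  cycle 1 → 1: weight = 9, length = 1, mean = 9/1 ≈ 9.000
  cycle 0 → 1 → 0: weight = 11, length = 2, mean = 11/2 ≈ 5.500
  cycle 1 → 0 → 1: weight = 11, length = 2, mean = 11/2 ≈ 5.500
Minimum mean = 5.500, attained e.g. along the cycle 0 → 1 → 0 with weight 11 and length 2. So λ(A) = 11/2 = 11/2.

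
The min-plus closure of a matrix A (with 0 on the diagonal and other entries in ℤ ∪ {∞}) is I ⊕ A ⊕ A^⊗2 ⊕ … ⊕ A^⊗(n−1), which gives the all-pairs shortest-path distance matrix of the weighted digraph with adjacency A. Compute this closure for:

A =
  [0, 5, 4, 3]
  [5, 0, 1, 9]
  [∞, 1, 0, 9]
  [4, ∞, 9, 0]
Closure =
  [0, 5, 4, 3]
  [5, 0, 1, 8]
  [6, 1, 0, 9]
  [4, 9, 8, 0]

This is the Floyd-Warshall all-pairs shortest-path computation. For each intermediate vertex k = 0, 1, …, 3, update dist[i][j] ← min(dist[i][j], dist[i][k] + dist[k][j]). The final matrix gives, for each (i, j), the minimum total weight of any directed path from i to j (possibly empty when i = j).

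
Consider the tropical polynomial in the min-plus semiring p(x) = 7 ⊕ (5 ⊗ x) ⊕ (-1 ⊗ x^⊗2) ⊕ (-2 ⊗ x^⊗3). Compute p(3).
p(3) = 5

A tropical monomial a ⊗ x^⊗i evaluates to a + i · x. Evaluating each term at x = 3:
  Term 0 contributes 7 + 0 · 3 = 7
  Term 1 contributes 5 + 1 · 3 = 8
  Term 2 contributes -1 + 2 · 3 = 5
  Term 3 contributes -2 + 3 · 3 = 7
p(3) = ⊕ of these = min[7, 8, 5, 7] = 5.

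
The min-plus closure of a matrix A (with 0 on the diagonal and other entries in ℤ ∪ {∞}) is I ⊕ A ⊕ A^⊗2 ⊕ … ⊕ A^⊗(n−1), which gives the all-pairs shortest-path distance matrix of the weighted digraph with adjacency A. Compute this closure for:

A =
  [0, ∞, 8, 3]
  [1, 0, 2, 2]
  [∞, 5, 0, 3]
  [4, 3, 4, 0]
Closure =
  [0, 6, 7, 3]
  [1, 0, 2, 2]
  [6, 5, 0, 3]
  [4, 3, 4, 0]

This is the Floyd-Warshall all-pairs shortest-path computation. For each intermediate vertex k = 0, 1, …, 3, update dist[i][j] ← min(dist[i][j], dist[i][k] + dist[k][j]). The final matrix gives, for each (i, j), the minimum total weight of any directed path from i to j (possibly empty when i = j).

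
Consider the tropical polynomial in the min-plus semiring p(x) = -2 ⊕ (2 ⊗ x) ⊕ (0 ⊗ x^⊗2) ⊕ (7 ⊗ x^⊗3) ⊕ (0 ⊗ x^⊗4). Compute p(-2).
p(-2) = -8

A tropical monomial a ⊗ x^⊗i evaluates to a + i · x. Evaluating each term at x = -2:
  Term 0 contributes -2 + 0 · -2 = -2
  Term 1 contributes 2 + 1 · -2 = 0
  Term 2 contributes 0 + 2 · -2 = -4
  Term 3 contributes 7 + 3 · -2 = 1
  Term 4 contributes 0 + 4 · -2 = -8
p(-2) = ⊕ of these = min[-2, 0, -4, 1, -8] = -8.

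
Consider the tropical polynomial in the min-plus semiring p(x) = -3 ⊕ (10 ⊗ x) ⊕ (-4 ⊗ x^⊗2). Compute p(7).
p(7) = -3

A tropical monomial a ⊗ x^⊗i evaluates to a + i · x. Evaluating each term at x = 7:
  Term 0 contributes -3 + 0 · 7 = -3
  Term 1 contributes 10 + 1 · 7 = 17
  Term 2 contributes -4 + 2 · 7 = 10
p(7) = ⊕ of these = min[-3, 17, 10] = -3.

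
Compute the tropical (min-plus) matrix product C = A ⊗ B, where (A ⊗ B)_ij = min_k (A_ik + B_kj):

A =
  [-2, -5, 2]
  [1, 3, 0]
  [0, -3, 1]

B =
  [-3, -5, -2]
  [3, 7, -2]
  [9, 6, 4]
A ⊗ B =
  [-5, -7, -7]
  [-2, -4, -1]
  [-3, -5, -5]

Apply the min-plus product entry-by-entry:
  C[0][0] = min over k of (A[0][0] + B[0][0] = -2 + -3 = -5, A[0][1] + B[1][0] = -5 + 3 = -2, A[0][2] + B[2][0] = 2 + 9 = 11) = -5 (attained at k = 0)
  C[0][1] = min over k of (A[0][0] + B[0][1] = -2 + -5 = -7, A[0][1] + B[1][1] = -5 + 7 = 2, A[0][2] + B[2][1] = 2 + 6 = 8) = -7 (attained at k = 0)
  C[0][2] = min over k of (A[0][0] + B[0][2] = -2 + -2 = -4, A[0][1] + B[1][2] = -5 + -2 = -7, A[0][2] + B[2][2] = 2 + 4 = 6) = -7 (attained at k = 1)
  C[1][0] = min over k of (A[1][0] + B[0][0] = 1 + -3 = -2, A[1][1] + B[1][0] = 3 + 3 = 6, A[1][2] + B[2][0] = 0 + 9 = 9) = -2 (attained at k = 0)
  C[1][1] = min over k of (A[1][0] + B[0][1] = 1 + -5 = -4, A[1][1] + B[1][1] = 3 + 7 = 10, A[1][2] + B[2][1] = 0 + 6 = 6) = -4 (attained at k = 0)
  C[1][2] = min over k of (A[1][0] + B[0][2] = 1 + -2 = -1, A[1][1] + B[1][2] = 3 + -2 = 1, A[1][2] + B[2][2] = 0 + 4 = 4) = -1 (attained at k = 0)
  C[2][0] = min over k of (A[2][0] + B[0][0] = 0 + -3 = -3, A[2][1] + B[1][0] = -3 + 3 = 0, A[2][2] + B[2][0] = 1 + 9 = 10) = -3 (attained at k = 0)
  C[2][1] = min over k of (A[2][0] + B[0][1] = 0 + -5 = -5, A[2][1] + B[1][1] = -3 + 7 = 4, A[2][2] + B[2][1] = 1 + 6 = 7) = -5 (attained at k = 0)
  C[2][2] = min over k of (A[2][0] + B[0][2] = 0 + -2 = -2, A[2][1] + B[1][2] = -3 + -2 = -5, A[2][2] + B[2][2] = 1 + 4 = 5) = -5 (attained at k = 1)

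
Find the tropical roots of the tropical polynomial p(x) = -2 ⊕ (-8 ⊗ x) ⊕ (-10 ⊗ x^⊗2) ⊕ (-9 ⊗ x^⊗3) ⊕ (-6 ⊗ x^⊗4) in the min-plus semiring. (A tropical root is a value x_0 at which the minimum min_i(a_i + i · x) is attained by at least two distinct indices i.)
Roots: {-3, -1, 2, 6}

Each tropical root is a break point of the lower envelope of the lines y = a_i + i · x (there are 5 lines, with slopes 0, 1, ..., 4). Only the lines that attain the minimum somewhere contribute to roots; other lines are dominated. Here the surviving (envelope) indices are i = 4, i = 3, i = 2, i = 1, i = 0.
Intersections between consecutive envelope lines give the roots: for adjacent envelope indices i < j the intersection is x = (a_i − a_j) / (j − i). Reading off the sorted break points: {-3, -1, 2, 6}.
Verification: at each break x_0, at least two indices attain the minimum of min_i(a_i + i · x_0).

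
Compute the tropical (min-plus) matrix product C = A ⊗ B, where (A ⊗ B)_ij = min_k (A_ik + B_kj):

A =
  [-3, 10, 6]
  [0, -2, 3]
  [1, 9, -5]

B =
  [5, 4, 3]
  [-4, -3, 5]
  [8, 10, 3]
A ⊗ B =
  [2, 1, 0]
  [-6, -5, 3]
  [3, 5, -2]

Apply the min-plus product entry-by-entry:
  C[0][0] = min over k of (A[0][0] + B[0][0] = -3 + 5 = 2, A[0][1] + B[1][0] = 10 + -4 = 6, A[0][2] + B[2][0] = 6 + 8 = 14) = 2 (attained at k = 0)
  C[0][1] = min over k of (A[0][0] + B[0][1] = -3 + 4 = 1, A[0][1] + B[1][1] = 10 + -3 = 7, A[0][2] + B[2][1] = 6 + 10 = 16) = 1 (attained at k = 0)
  C[0][2] = min over k of (A[0][0] + B[0][2] = -3 + 3 = 0, A[0][1] + B[1][2] = 10 + 5 = 15, A[0][2] + B[2][2] = 6 + 3 = 9) = 0 (attained at k = 0)
  C[1][0] = min over k of (A[1][0] + B[0][0] = 0 + 5 = 5, A[1][1] + B[1][0] = -2 + -4 = -6, A[1][2] + B[2][0] = 3 + 8 = 11) = -6 (attained at k = 1)
  C[1][1] = min over k of (A[1][0] + B[0][1] = 0 + 4 = 4, A[1][1] + B[1][1] = -2 + -3 = -5, A[1][2] + B[2][1] = 3 + 10 = 13) = -5 (attained at k = 1)
  C[1][2] = min over k of (A[1][0] + B[0][2] = 0 + 3 = 3, A[1][1] + B[1][2] = -2 + 5 = 3, A[1][2] + B[2][2] = 3 + 3 = 6) = 3 (attained at k = 0)
  C[2][0] = min over k of (A[2][0] + B[0][0] = 1 + 5 = 6, A[2][1] + B[1][0] = 9 + -4 = 5, A[2][2] + B[2][0] = -5 + 8 = 3) = 3 (attained at k = 2)
  C[2][1] = min over k of (A[2][0] + B[0][1] = 1 + 4 = 5, A[2][1] + B[1][1] = 9 + -3 = 6, A[2][2] + B[2][1] = -5 + 10 = 5) = 5 (attained at k = 0)
  C[2][2] = min over k of (A[2][0] + B[0][2] = 1 + 3 = 4, A[2][1] + B[1][2] = 9 + 5 = 14, A[2][2] + B[2][2] = -5 + 3 = -2) = -2 (attained at k = 2)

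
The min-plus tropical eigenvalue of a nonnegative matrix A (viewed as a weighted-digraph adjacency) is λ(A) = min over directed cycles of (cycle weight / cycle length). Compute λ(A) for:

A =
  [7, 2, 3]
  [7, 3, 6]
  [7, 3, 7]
λ(A) = 3

Enumerate directed cycles and compute their means (weight / length). Sample:
  cycle 0 → 0: weight = 7, length = 1, mean = 7/1 ≈ 7.000
  cycle 1 → 1: weight = 3, length = 1, mean = 3/1 ≈ 3.000
  cycle 2 → 2: weight = 7, length = 1, mean = 7/1 ≈ 7.000
  cycle 0 → 1 → 0: weight = 9, length = 2, mean = 9/2 ≈ 4.500
  cycle 0 → 2 → 0: weight = 10, length = 2, mean = 10/2 ≈ 5.000
  cycle 1 → 0 → 1: weight = 9, length = 2, mean = 9/2 ≈ 4.500
Minimum mean = 3.000, attained e.g. along the cycle 1 → 1 with weight 3 and length 1. So λ(A) = 3/1 = 3.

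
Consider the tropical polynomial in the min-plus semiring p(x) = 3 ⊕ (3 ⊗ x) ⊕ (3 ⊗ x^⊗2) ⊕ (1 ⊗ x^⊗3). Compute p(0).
p(0) = 1

A tropical monomial a ⊗ x^⊗i evaluates to a + i · x. Evaluating each term at x = 0:
  Term 0 contributes 3 + 0 · 0 = 3
  Term 1 contributes 3 + 1 · 0 = 3
  Term 2 contributes 3 + 2 · 0 = 3
  Term 3 contributes 1 + 3 · 0 = 1
p(0) = ⊕ of these = min[3, 3, 3, 1] = 1.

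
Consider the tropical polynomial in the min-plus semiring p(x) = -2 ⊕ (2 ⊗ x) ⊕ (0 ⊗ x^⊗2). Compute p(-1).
p(-1) = -2

A tropical monomial a ⊗ x^⊗i evaluates to a + i · x. Evaluating each term at x = -1:
  Term 0 contributes -2 + 0 · -1 = -2
  Term 1 contributes 2 + 1 · -1 = 1
  Term 2 contributes 0 + 2 · -1 = -2
p(-1) = ⊕ of these = min[-2, 1, -2] = -2.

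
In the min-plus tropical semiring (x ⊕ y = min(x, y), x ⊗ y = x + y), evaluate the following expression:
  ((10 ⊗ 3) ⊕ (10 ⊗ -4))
((10 ⊗ 3) ⊕ (10 ⊗ -4)) = 6

Expand innermost to outermost. Recall ⊕ takes the minimum of its arguments and ⊗ takes their sum. Working out the expression ((10 ⊗ 3) ⊕ (10 ⊗ -4)) gives 6.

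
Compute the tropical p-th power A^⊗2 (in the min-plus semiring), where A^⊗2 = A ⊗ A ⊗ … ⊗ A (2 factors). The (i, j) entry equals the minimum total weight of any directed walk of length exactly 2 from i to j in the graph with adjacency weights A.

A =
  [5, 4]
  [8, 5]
A^⊗2 =
  [10, 9]
  [13, 10]

Each entry (A^⊗2)_ij equals the minimum over all length-2 walks i = v_0 → v_1 → … → v_2 = j of Σ_t A[v_t][v_{t+1}]. For example, for (i, j) = (0, 1) we minimise over 2 possible intermediate vertex sequences; the minimum is 9, attained along the walk 0 → 0 → 1.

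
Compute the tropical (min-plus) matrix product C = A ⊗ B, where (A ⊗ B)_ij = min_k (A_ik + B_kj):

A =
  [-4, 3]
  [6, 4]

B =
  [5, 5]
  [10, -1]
A ⊗ B =
  [1, 1]
  [11, 3]

Apply the min-plus product entry-by-entry:
  C[0][0] = min over k of (A[0][0] + B[0][0] = -4 + 5 = 1, A[0][1] + B[1][0] = 3 + 10 = 13) = 1 (attained at k = 0)
  C[0][1] = min over k of (A[0][0] + B[0][1] = -4 + 5 = 1, A[0][1] + B[1][1] = 3 + -1 = 2) = 1 (attained at k = 0)
  C[1][0] = min over k of (A[1][0] + B[0][0] = 6 + 5 = 11, A[1][1] + B[1][0] = 4 + 10 = 14) = 11 (attained at k = 0)
  C[1][1] = min over k of (A[1][0] + B[0][1] = 6 + 5 = 11, A[1][1] + B[1][1] = 4 + -1 = 3) = 3 (attained at k = 1)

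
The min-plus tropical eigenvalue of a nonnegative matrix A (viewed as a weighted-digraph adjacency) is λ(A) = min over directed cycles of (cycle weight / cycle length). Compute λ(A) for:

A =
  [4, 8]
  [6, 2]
λ(A) = 2

Enumerate directed cycles and compute their means (weight / length). Sample:
  cycle 0 → 0: weight = 4, length = 1, mean = 4/1 ≈ 4.000
  cycle 1 → 1: weight = 2, length = 1, mean = 2/1 ≈ 2.000
  cycle 0 → 1 → 0: weight = 14, length = 2, mean = 14/2 ≈ 7.000
  cycle 1 → 0 → 1: weight = 14, length = 2, mean = 14/2 ≈ 7.000
Minimum mean = 2.000, attained e.g. along the cycle 1 → 1 with weight 2 and length 1. So λ(A) = 2/1 = 2.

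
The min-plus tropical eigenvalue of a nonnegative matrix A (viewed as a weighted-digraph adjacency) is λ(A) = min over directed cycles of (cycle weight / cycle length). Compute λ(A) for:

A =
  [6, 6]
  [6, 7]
λ(A) = 6

Enumerate directed cycles and compute their means (weight / length). Sample:
  cycle 0 → 0: weight = 6, length = 1, mean = 6/1 ≈ 6.000
  cycle 1 → 1: weight = 7, length = 1, mean = 7/1 ≈ 7.000
  cycle 0 → 1 → 0: weight = 12, length = 2, mean = 12/2 ≈ 6.000
  cycle 1 → 0 → 1: weight = 12, length = 2, mean = 12/2 ≈ 6.000
Minimum mean = 6.000, attained e.g. along the cycle 0 → 0 with weight 6 and length 1. So λ(A) = 6/1 = 6.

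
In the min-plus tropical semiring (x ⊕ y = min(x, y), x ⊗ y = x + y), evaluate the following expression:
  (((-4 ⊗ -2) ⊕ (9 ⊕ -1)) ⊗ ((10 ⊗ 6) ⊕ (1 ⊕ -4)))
(((-4 ⊗ -2) ⊕ (9 ⊕ -1)) ⊗ ((10 ⊗ 6) ⊕ (1 ⊕ -4))) = -10

Expand innermost to outermost. Recall ⊕ takes the minimum of its arguments and ⊗ takes their sum. Working out the expression (((-4 ⊗ -2) ⊕ (9 ⊕ -1)) ⊗ ((10 ⊗ 6) ⊕ (1 ⊕ -4))) gives -10.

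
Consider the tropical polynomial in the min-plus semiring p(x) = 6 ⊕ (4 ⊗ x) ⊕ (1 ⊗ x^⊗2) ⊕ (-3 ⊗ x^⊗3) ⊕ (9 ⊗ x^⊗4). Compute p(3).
p(3) = 6

A tropical monomial a ⊗ x^⊗i evaluates to a + i · x. Evaluating each term at x = 3:
  Term 0 contributes 6 + 0 · 3 = 6
  Term 1 contributes 4 + 1 · 3 = 7
  Term 2 contributes 1 + 2 · 3 = 7
  Term 3 contributes -3 + 3 · 3 = 6
  Term 4 contributes 9 + 4 · 3 = 21
p(3) = ⊕ of these = min[6, 7, 7, 6, 21] = 6.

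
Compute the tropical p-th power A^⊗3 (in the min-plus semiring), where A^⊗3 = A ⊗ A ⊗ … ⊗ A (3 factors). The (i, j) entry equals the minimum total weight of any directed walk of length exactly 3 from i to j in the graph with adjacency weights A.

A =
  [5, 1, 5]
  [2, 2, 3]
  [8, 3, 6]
A^⊗3 =
  [5, 4, 6]
  [5, 5, 6]
  [7, 6, 8]

Each entry (A^⊗3)_ij equals the minimum over all length-3 walks i = v_0 → v_1 → … → v_3 = j of Σ_t A[v_t][v_{t+1}]. For example, for (i, j) = (0, 2) we minimise over 9 possible intermediate vertex sequences; the minimum is 6, attained along the walk 0 → 1 → 1 → 2.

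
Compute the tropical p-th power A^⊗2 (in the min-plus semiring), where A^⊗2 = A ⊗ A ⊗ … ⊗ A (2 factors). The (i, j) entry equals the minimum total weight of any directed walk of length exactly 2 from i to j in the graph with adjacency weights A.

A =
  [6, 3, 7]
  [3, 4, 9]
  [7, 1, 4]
A^⊗2 =
  [6, 7, 11]
  [7, 6, 10]
  [4, 5, 8]

Each entry (A^⊗2)_ij equals the minimum over all length-2 walks i = v_0 → v_1 → … → v_2 = j of Σ_t A[v_t][v_{t+1}]. For example, for (i, j) = (0, 2) we minimise over 3 possible intermediate vertex sequences; the minimum is 11, attained along the walk 0 → 2 → 2.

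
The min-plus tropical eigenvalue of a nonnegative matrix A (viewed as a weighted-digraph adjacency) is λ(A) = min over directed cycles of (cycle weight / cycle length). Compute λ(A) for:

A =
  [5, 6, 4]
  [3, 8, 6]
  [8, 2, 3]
λ(A) = 3

Enumerate directed cycles and compute their means (weight / length). Sample:
  cycle 0 → 0: weight = 5, length = 1, mean = 5/1 ≈ 5.000
  cycle 1 → 1: weight = 8, length = 1, mean = 8/1 ≈ 8.000
  cycle 2 → 2: weight = 3, length = 1, mean = 3/1 ≈ 3.000
  cycle 0 → 1 → 0: weight = 9, length = 2, mean = 9/2 ≈ 4.500
  cycle 0 → 2 → 0: weight = 12, length = 2, mean = 12/2 ≈ 6.000
  cycle 1 → 0 → 1: weight = 9, length = 2, mean = 9/2 ≈ 4.500
Minimum mean = 3.000, attained e.g. along the cycle 2 → 2 with weight 3 and length 1. So λ(A) = 3/1 = 3.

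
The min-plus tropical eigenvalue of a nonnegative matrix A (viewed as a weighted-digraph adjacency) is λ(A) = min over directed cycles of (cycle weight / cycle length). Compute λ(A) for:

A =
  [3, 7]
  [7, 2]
λ(A) = 2

Enumerate directed cycles and compute their means (weight / length). Sample:
  cycle 0 → 0: weight = 3, length = 1, mean = 3/1 ≈ 3.000
  cycle 1 → 1: weight = 2, length = 1, mean = 2/1 ≈ 2.000
  cycle 0 → 1 → 0: weight = 14, length = 2, mean = 14/2 ≈ 7.000
  cycle 1 → 0 → 1: weight = 14, length = 2, mean = 14/2 ≈ 7.000
Minimum mean = 2.000, attained e.g. along the cycle 1 → 1 with weight 2 and length 1. So λ(A) = 2/1 = 2.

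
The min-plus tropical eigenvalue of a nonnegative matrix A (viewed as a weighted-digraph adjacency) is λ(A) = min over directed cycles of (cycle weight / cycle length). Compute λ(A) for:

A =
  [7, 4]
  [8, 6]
λ(A) = 6

Enumerate directed cycles and compute their means (weight / length). Sample:
  cycle 0 → 0: weight = 7, length = 1, mean = 7/1 ≈ 7.000
  cycle 1 → 1: weight = 6, length = 1, mean = 6/1 ≈ 6.000
  cycle 0 → 1 → 0: weight = 12, length = 2, mean = 12/2 ≈ 6.000
  cycle 1 → 0 → 1: weight = 12, length = 2, mean = 12/2 ≈ 6.000
Minimum mean = 6.000, attained e.g. along the cycle 1 → 1 with weight 6 and length 1. So λ(A) = 6/1 = 6.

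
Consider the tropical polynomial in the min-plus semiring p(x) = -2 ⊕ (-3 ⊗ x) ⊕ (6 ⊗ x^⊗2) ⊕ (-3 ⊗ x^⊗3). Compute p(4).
p(4) = -2

A tropical monomial a ⊗ x^⊗i evaluates to a + i · x. Evaluating each term at x = 4:
  Term 0 contributes -2 + 0 · 4 = -2
  Term 1 contributes -3 + 1 · 4 = 1
  Term 2 contributes 6 + 2 · 4 = 14
  Term 3 contributes -3 + 3 · 4 = 9
p(4) = ⊕ of these = min[-2, 1, 14, 9] = -2.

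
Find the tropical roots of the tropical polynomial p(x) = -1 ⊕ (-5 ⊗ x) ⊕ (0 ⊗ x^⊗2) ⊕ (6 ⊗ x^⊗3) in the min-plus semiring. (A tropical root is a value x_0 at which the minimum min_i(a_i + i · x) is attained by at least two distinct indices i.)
Roots: {-6, -5, 4}

Each tropical root is a break point of the lower envelope of the lines y = a_i + i · x (there are 4 lines, with slopes 0, 1, ..., 3). Only the lines that attain the minimum somewhere contribute to roots; other lines are dominated. Here the surviving (envelope) indices are i = 3, i = 2, i = 1, i = 0.
Intersections between consecutive envelope lines give the roots: for adjacent envelope indices i < j the intersection is x = (a_i − a_j) / (j − i). Reading off the sorted break points: {-6, -5, 4}.
Verification: at each break x_0, at least two indices attain the minimum of min_i(a_i + i · x_0).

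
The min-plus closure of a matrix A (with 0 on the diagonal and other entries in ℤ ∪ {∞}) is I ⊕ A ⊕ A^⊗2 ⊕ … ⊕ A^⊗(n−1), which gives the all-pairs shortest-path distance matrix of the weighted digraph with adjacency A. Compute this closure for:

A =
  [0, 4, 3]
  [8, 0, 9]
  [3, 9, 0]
Closure =
  [0, 4, 3]
  [8, 0, 9]
  [3, 7, 0]

This is the Floyd-Warshall all-pairs shortest-path computation. For each intermediate vertex k = 0, 1, …, 2, update dist[i][j] ← min(dist[i][j], dist[i][k] + dist[k][j]). The final matrix gives, for each (i, j), the minimum total weight of any directed path from i to j (possibly empty when i = j).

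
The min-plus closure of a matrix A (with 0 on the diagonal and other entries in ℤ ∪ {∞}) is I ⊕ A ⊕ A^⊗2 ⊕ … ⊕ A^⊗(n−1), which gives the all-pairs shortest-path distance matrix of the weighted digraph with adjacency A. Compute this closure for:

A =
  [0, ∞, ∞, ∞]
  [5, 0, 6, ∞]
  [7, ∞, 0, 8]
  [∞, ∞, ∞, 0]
Closure =
  [0, ∞, ∞, ∞]
  [5, 0, 6, 14]
  [7, ∞, 0, 8]
  [∞, ∞, ∞, 0]

This is the Floyd-Warshall all-pairs shortest-path computation. For each intermediate vertex k = 0, 1, …, 3, update dist[i][j] ← min(dist[i][j], dist[i][k] + dist[k][j]). The final matrix gives, for each (i, j), the minimum total weight of any directed path from i to j (possibly empty when i = j).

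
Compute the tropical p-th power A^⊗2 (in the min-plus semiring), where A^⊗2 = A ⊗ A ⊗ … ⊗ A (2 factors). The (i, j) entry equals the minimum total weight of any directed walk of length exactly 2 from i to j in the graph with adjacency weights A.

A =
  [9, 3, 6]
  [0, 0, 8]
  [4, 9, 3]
A^⊗2 =
  [3, 3, 9]
  [0, 0, 6]
  [7, 7, 6]

Each entry (A^⊗2)_ij equals the minimum over all length-2 walks i = v_0 → v_1 → … → v_2 = j of Σ_t A[v_t][v_{t+1}]. For example, for (i, j) = (0, 2) we minimise over 3 possible intermediate vertex sequences; the minimum is 9, attained along the walk 0 → 2 → 2.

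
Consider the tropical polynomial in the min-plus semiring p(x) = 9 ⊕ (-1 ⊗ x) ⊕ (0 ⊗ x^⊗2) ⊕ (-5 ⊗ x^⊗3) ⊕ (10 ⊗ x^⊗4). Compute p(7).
p(7) = 6

A tropical monomial a ⊗ x^⊗i evaluates to a + i · x. Evaluating each term at x = 7:
  Term 0 contributes 9 + 0 · 7 = 9
  Term 1 contributes -1 + 1 · 7 = 6
  Term 2 contributes 0 + 2 · 7 = 14
  Term 3 contributes -5 + 3 · 7 = 16
  Term 4 contributes 10 + 4 · 7 = 38
p(7) = ⊕ of these = min[9, 6, 14, 16, 38] = 6.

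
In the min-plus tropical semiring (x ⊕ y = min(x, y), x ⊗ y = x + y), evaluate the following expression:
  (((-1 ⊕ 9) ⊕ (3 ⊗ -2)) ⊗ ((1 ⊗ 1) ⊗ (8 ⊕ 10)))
(((-1 ⊕ 9) ⊕ (3 ⊗ -2)) ⊗ ((1 ⊗ 1) ⊗ (8 ⊕ 10))) = 9

Expand innermost to outermost. Recall ⊕ takes the minimum of its arguments and ⊗ takes their sum. Working out the expression (((-1 ⊕ 9) ⊕ (3 ⊗ -2)) ⊗ ((1 ⊗ 1) ⊗ (8 ⊕ 10))) gives 9.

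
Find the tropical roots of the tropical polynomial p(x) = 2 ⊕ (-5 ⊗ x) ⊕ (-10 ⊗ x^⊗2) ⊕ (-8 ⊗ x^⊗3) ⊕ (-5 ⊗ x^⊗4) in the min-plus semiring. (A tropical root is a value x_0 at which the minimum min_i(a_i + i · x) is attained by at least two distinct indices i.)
Roots: {-3, -2, 5, 7}

Each tropical root is a break point of the lower envelope of the lines y = a_i + i · x (there are 5 lines, with slopes 0, 1, ..., 4). Only the lines that attain the minimum somewhere contribute to roots; other lines are dominated. Here the surviving (envelope) indices are i = 4, i = 3, i = 2, i = 1, i = 0.
Intersections between consecutive envelope lines give the roots: for adjacent envelope indices i < j the intersection is x = (a_i − a_j) / (j − i). Reading off the sorted break points: {-3, -2, 5, 7}.
Verification: at each break x_0, at least two indices attain the minimum of min_i(a_i + i · x_0).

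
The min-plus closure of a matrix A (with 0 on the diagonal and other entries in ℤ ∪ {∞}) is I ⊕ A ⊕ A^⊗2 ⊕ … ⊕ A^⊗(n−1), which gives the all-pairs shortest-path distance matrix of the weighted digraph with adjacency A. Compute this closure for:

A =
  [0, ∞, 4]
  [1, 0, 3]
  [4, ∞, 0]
Closure =
  [0, ∞, 4]
  [1, 0, 3]
  [4, ∞, 0]

This is the Floyd-Warshall all-pairs shortest-path computation. For each intermediate vertex k = 0, 1, …, 2, update dist[i][j] ← min(dist[i][j], dist[i][k] + dist[k][j]). The final matrix gives, for each (i, j), the minimum total weight of any directed path from i to j (possibly empty when i = j).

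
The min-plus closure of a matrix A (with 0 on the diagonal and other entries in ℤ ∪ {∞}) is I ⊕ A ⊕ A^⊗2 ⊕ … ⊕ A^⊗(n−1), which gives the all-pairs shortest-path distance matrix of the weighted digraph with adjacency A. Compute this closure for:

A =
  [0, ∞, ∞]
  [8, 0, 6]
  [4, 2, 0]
Closure =
  [0, ∞, ∞]
  [8, 0, 6]
  [4, 2, 0]

This is the Floyd-Warshall all-pairs shortest-path computation. For each intermediate vertex k = 0, 1, …, 2, update dist[i][j] ← min(dist[i][j], dist[i][k] + dist[k][j]). The final matrix gives, for each (i, j), the minimum total weight of any directed path from i to j (possibly empty when i = j).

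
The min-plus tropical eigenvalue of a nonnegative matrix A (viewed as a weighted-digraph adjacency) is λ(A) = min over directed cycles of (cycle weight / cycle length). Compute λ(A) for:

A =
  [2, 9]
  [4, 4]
λ(A) = 2

Enumerate directed cycles and compute their means (weight / length). Sample:
  cycle 0 → 0: weight = 2, length = 1, mean = 2/1 ≈ 2.000
  cycle 1 → 1: weight = 4, length = 1, mean = 4/1 ≈ 4.000
  cycle 0 → 1 → 0: weight = 13, length = 2, mean = 13/2 ≈ 6.500
  cycle 1 → 0 → 1: weight = 13, length = 2, mean = 13/2 ≈ 6.500
Minimum mean = 2.000, attained e.g. along the cycle 0 → 0 with weight 2 and length 1. So λ(A) = 2/1 = 2.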